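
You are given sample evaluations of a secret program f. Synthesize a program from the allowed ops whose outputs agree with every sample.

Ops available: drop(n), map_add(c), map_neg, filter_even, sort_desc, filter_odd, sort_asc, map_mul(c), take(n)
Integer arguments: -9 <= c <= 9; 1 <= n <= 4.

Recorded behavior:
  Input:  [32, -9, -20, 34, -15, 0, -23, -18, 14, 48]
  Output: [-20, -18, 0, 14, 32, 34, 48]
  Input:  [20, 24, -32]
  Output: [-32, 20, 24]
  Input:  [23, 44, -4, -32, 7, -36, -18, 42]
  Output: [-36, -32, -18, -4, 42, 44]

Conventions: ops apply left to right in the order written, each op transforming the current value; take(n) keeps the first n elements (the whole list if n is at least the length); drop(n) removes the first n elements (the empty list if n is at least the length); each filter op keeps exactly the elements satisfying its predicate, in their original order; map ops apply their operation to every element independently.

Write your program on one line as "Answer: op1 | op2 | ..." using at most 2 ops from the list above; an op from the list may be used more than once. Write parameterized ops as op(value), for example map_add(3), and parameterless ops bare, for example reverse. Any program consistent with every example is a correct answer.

filter_even | sort_asc

Check, running the answer program on each example:
  [32, -9, -20, 34, -15, 0, -23, -18, 14, 48] -> [32, -20, 34, 0, -18, 14, 48] -> [-20, -18, 0, 14, 32, 34, 48]
  [20, 24, -32] -> [20, 24, -32] -> [-32, 20, 24]
  [23, 44, -4, -32, 7, -36, -18, 42] -> [44, -4, -32, -36, -18, 42] -> [-36, -32, -18, -4, 42, 44]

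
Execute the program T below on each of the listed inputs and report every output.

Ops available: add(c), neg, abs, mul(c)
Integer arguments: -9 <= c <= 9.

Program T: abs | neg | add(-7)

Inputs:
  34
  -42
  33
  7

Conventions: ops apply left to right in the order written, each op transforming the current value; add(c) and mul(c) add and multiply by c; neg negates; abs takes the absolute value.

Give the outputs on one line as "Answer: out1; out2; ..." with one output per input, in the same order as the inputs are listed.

-41; -49; -40; -14

Execution, op by op:
  34 -> 34 -> -34 -> -41
  -42 -> 42 -> -42 -> -49
  33 -> 33 -> -33 -> -40
  7 -> 7 -> -7 -> -14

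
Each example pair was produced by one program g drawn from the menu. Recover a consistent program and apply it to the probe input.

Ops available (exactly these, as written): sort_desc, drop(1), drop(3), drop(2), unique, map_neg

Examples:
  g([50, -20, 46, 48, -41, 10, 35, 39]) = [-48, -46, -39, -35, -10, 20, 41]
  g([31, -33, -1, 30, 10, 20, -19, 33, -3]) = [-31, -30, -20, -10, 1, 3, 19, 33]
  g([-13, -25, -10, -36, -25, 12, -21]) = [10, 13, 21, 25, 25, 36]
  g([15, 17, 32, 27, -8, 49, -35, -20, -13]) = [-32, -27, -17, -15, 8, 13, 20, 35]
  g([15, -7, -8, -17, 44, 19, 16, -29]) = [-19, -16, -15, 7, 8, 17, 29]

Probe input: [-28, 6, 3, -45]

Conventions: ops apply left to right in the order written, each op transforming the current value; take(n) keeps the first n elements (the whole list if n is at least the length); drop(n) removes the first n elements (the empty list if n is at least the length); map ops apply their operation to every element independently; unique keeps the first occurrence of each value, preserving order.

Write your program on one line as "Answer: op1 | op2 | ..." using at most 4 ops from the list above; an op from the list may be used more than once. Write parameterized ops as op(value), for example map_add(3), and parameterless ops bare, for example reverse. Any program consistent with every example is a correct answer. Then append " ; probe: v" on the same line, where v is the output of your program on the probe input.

sort_desc | map_neg | drop(1) ; probe: [-3, 28, 45]

Check, running the answer program on each example:
  [50, -20, 46, 48, -41, 10, 35, 39] -> [50, 48, 46, 39, 35, 10, -20, -41] -> [-50, -48, -46, -39, -35, -10, 20, 41] -> [-48, -46, -39, -35, -10, 20, 41]
  [31, -33, -1, 30, 10, 20, -19, 33, -3] -> [33, 31, 30, 20, 10, -1, -3, -19, -33] -> [-33, -31, -30, -20, -10, 1, 3, 19, 33] -> [-31, -30, -20, -10, 1, 3, 19, 33]
  [-13, -25, -10, -36, -25, 12, -21] -> [12, -10, -13, -21, -25, -25, -36] -> [-12, 10, 13, 21, 25, 25, 36] -> [10, 13, 21, 25, 25, 36]
  [15, 17, 32, 27, -8, 49, -35, -20, -13] -> [49, 32, 27, 17, 15, -8, -13, -20, -35] -> [-49, -32, -27, -17, -15, 8, 13, 20, 35] -> [-32, -27, -17, -15, 8, 13, 20, 35]
  [15, -7, -8, -17, 44, 19, 16, -29] -> [44, 19, 16, 15, -7, -8, -17, -29] -> [-44, -19, -16, -15, 7, 8, 17, 29] -> [-19, -16, -15, 7, 8, 17, 29]
  probe: [-28, 6, 3, -45] -> [6, 3, -28, -45] -> [-6, -3, 28, 45] -> [-3, 28, 45]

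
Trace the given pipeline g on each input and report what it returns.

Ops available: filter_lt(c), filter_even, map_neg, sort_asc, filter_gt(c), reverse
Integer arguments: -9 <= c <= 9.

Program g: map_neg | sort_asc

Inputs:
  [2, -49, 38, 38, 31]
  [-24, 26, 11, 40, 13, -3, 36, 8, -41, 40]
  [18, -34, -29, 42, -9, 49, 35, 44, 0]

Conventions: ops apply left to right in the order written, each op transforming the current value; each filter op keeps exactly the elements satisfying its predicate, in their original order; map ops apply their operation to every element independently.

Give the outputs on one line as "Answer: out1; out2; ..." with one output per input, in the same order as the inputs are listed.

Execution, op by op:
  [2, -49, 38, 38, 31] -> [-2, 49, -38, -38, -31] -> [-38, -38, -31, -2, 49]
  [-24, 26, 11, 40, 13, -3, 36, 8, -41, 40] -> [24, -26, -11, -40, -13, 3, -36, -8, 41, -40] -> [-40, -40, -36, -26, -13, -11, -8, 3, 24, 41]
  [18, -34, -29, 42, -9, 49, 35, 44, 0] -> [-18, 34, 29, -42, 9, -49, -35, -44, 0] -> [-49, -44, -42, -35, -18, 0, 9, 29, 34]

[-38, -38, -31, -2, 49]; [-40, -40, -36, -26, -13, -11, -8, 3, 24, 41]; [-49, -44, -42, -35, -18, 0, 9, 29, 34]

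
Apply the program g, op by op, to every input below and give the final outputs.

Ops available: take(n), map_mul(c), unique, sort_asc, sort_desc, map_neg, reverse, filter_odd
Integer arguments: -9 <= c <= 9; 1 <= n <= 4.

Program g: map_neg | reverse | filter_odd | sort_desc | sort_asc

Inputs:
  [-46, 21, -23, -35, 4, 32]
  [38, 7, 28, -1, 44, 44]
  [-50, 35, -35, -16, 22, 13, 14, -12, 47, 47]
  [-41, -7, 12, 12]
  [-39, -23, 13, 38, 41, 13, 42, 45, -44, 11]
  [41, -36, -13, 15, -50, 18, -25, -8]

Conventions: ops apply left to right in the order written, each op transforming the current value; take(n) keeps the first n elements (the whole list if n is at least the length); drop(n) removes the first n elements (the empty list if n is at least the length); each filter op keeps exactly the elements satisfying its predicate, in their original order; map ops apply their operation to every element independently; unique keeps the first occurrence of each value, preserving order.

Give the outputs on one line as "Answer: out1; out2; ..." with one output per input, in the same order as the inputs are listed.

Execution, op by op:
  [-46, 21, -23, -35, 4, 32] -> [46, -21, 23, 35, -4, -32] -> [-32, -4, 35, 23, -21, 46] -> [35, 23, -21] -> [35, 23, -21] -> [-21, 23, 35]
  [38, 7, 28, -1, 44, 44] -> [-38, -7, -28, 1, -44, -44] -> [-44, -44, 1, -28, -7, -38] -> [1, -7] -> [1, -7] -> [-7, 1]
  [-50, 35, -35, -16, 22, 13, 14, -12, 47, 47] -> [50, -35, 35, 16, -22, -13, -14, 12, -47, -47] -> [-47, -47, 12, -14, -13, -22, 16, 35, -35, 50] -> [-47, -47, -13, 35, -35] -> [35, -13, -35, -47, -47] -> [-47, -47, -35, -13, 35]
  [-41, -7, 12, 12] -> [41, 7, -12, -12] -> [-12, -12, 7, 41] -> [7, 41] -> [41, 7] -> [7, 41]
  [-39, -23, 13, 38, 41, 13, 42, 45, -44, 11] -> [39, 23, -13, -38, -41, -13, -42, -45, 44, -11] -> [-11, 44, -45, -42, -13, -41, -38, -13, 23, 39] -> [-11, -45, -13, -41, -13, 23, 39] -> [39, 23, -11, -13, -13, -41, -45] -> [-45, -41, -13, -13, -11, 23, 39]
  [41, -36, -13, 15, -50, 18, -25, -8] -> [-41, 36, 13, -15, 50, -18, 25, 8] -> [8, 25, -18, 50, -15, 13, 36, -41] -> [25, -15, 13, -41] -> [25, 13, -15, -41] -> [-41, -15, 13, 25]

[-21, 23, 35]; [-7, 1]; [-47, -47, -35, -13, 35]; [7, 41]; [-45, -41, -13, -13, -11, 23, 39]; [-41, -15, 13, 25]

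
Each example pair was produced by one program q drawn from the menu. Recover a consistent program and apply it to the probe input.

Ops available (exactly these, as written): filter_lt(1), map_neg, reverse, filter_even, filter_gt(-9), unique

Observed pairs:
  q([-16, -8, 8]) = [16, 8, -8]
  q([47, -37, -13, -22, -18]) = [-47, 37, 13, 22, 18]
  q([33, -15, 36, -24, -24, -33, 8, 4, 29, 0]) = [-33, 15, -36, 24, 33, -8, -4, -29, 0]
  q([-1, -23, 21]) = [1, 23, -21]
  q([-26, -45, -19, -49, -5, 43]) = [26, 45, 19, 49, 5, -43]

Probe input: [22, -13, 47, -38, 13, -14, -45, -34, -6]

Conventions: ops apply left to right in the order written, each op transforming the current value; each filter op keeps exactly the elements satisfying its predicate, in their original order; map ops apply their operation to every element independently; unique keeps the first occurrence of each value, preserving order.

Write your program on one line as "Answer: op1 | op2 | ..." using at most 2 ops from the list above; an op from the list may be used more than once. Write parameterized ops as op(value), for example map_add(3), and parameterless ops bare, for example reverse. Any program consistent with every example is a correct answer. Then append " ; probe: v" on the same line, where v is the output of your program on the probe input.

map_neg | unique ; probe: [-22, 13, -47, 38, -13, 14, 45, 34, 6]

Check, running the answer program on each example:
  [-16, -8, 8] -> [16, 8, -8] -> [16, 8, -8]
  [47, -37, -13, -22, -18] -> [-47, 37, 13, 22, 18] -> [-47, 37, 13, 22, 18]
  [33, -15, 36, -24, -24, -33, 8, 4, 29, 0] -> [-33, 15, -36, 24, 24, 33, -8, -4, -29, 0] -> [-33, 15, -36, 24, 33, -8, -4, -29, 0]
  [-1, -23, 21] -> [1, 23, -21] -> [1, 23, -21]
  [-26, -45, -19, -49, -5, 43] -> [26, 45, 19, 49, 5, -43] -> [26, 45, 19, 49, 5, -43]
  probe: [22, -13, 47, -38, 13, -14, -45, -34, -6] -> [-22, 13, -47, 38, -13, 14, 45, 34, 6] -> [-22, 13, -47, 38, -13, 14, 45, 34, 6]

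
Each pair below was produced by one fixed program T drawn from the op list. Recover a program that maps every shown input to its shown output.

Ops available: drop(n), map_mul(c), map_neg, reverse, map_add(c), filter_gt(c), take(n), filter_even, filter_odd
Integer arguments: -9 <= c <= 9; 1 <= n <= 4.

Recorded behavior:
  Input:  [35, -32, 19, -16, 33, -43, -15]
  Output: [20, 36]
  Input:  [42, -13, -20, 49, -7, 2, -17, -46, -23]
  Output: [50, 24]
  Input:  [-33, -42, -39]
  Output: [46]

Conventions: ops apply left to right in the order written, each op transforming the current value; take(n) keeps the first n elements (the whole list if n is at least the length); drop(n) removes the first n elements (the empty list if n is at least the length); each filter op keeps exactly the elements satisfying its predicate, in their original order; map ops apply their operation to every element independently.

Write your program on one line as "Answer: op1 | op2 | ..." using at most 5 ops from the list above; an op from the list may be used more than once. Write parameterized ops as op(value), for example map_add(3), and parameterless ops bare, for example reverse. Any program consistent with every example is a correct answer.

map_neg | filter_even | filter_gt(3) | reverse | map_add(4)

Check, running the answer program on each example:
  [35, -32, 19, -16, 33, -43, -15] -> [-35, 32, -19, 16, -33, 43, 15] -> [32, 16] -> [32, 16] -> [16, 32] -> [20, 36]
  [42, -13, -20, 49, -7, 2, -17, -46, -23] -> [-42, 13, 20, -49, 7, -2, 17, 46, 23] -> [-42, 20, -2, 46] -> [20, 46] -> [46, 20] -> [50, 24]
  [-33, -42, -39] -> [33, 42, 39] -> [42] -> [42] -> [42] -> [46]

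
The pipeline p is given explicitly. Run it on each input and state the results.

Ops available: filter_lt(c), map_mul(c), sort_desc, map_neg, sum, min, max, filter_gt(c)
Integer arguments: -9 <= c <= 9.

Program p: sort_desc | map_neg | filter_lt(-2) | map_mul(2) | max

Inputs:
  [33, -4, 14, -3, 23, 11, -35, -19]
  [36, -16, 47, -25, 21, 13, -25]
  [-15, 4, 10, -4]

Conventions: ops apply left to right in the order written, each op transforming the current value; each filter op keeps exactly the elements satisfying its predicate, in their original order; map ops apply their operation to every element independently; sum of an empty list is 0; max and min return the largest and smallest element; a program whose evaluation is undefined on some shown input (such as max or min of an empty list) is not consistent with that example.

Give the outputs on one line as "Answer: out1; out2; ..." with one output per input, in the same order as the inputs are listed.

-22; -26; -8

Execution, op by op:
  [33, -4, 14, -3, 23, 11, -35, -19] -> [33, 23, 14, 11, -3, -4, -19, -35] -> [-33, -23, -14, -11, 3, 4, 19, 35] -> [-33, -23, -14, -11] -> [-66, -46, -28, -22] -> -22
  [36, -16, 47, -25, 21, 13, -25] -> [47, 36, 21, 13, -16, -25, -25] -> [-47, -36, -21, -13, 16, 25, 25] -> [-47, -36, -21, -13] -> [-94, -72, -42, -26] -> -26
  [-15, 4, 10, -4] -> [10, 4, -4, -15] -> [-10, -4, 4, 15] -> [-10, -4] -> [-20, -8] -> -8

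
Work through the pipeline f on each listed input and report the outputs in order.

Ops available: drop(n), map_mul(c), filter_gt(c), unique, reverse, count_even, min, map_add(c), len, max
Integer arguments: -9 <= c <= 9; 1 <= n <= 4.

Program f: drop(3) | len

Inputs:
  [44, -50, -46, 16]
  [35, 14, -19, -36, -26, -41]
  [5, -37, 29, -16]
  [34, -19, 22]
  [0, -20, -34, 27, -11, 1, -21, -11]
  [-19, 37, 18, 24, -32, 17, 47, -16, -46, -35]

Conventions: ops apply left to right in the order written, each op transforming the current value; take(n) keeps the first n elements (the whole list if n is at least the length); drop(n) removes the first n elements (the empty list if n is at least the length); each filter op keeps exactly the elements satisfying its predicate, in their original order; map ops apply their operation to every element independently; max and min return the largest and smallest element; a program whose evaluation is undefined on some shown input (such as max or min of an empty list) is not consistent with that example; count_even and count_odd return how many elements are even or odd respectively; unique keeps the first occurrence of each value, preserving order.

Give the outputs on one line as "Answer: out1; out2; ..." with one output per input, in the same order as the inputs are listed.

1; 3; 1; 0; 5; 7

Execution, op by op:
  [44, -50, -46, 16] -> [16] -> 1
  [35, 14, -19, -36, -26, -41] -> [-36, -26, -41] -> 3
  [5, -37, 29, -16] -> [-16] -> 1
  [34, -19, 22] -> [] -> 0
  [0, -20, -34, 27, -11, 1, -21, -11] -> [27, -11, 1, -21, -11] -> 5
  [-19, 37, 18, 24, -32, 17, 47, -16, -46, -35] -> [24, -32, 17, 47, -16, -46, -35] -> 7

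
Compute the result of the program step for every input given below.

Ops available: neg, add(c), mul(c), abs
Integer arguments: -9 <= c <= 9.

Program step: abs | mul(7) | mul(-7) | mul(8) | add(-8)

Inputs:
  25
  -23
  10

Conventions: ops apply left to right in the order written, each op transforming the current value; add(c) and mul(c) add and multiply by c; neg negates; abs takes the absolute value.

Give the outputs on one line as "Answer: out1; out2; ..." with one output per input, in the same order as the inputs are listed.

Execution, op by op:
  25 -> 25 -> 175 -> -1225 -> -9800 -> -9808
  -23 -> 23 -> 161 -> -1127 -> -9016 -> -9024
  10 -> 10 -> 70 -> -490 -> -3920 -> -3928

-9808; -9024; -3928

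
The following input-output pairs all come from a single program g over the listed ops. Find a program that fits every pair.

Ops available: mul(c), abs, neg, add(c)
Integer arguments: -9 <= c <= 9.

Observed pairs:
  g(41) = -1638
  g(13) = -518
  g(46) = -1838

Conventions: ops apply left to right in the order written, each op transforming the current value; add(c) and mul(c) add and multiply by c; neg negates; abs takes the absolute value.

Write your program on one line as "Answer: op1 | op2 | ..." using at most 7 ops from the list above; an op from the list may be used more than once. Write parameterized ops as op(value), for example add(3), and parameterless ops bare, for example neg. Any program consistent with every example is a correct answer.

mul(-5) | mul(8) | neg | add(-5) | add(3) | neg

Check, running the answer program on each example:
  41 -> -205 -> -1640 -> 1640 -> 1635 -> 1638 -> -1638
  13 -> -65 -> -520 -> 520 -> 515 -> 518 -> -518
  46 -> -230 -> -1840 -> 1840 -> 1835 -> 1838 -> -1838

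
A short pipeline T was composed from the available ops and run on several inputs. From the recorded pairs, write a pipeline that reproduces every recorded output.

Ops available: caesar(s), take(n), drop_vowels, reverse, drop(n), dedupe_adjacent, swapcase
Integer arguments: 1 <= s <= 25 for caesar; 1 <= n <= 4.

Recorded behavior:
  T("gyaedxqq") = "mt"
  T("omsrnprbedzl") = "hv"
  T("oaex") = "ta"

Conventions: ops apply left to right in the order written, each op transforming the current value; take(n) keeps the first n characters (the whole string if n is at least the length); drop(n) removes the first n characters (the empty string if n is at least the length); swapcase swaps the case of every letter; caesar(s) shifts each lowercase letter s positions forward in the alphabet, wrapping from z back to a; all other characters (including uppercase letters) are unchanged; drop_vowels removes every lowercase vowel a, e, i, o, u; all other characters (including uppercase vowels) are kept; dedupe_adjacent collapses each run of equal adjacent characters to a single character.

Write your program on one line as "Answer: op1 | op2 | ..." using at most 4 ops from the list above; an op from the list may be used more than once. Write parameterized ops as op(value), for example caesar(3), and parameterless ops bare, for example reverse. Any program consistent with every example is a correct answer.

dedupe_adjacent | caesar(22) | reverse | take(2)

Check, running the answer program on each example:
  "gyaedxqq" -> "gyaedxq" -> "cuwaztm" -> "mtzawuc" -> "mt"
  "omsrnprbedzl" -> "omsrnprbedzl" -> "kionjlnxazvh" -> "hvzaxnljnoik" -> "hv"
  "oaex" -> "oaex" -> "kwat" -> "tawk" -> "ta"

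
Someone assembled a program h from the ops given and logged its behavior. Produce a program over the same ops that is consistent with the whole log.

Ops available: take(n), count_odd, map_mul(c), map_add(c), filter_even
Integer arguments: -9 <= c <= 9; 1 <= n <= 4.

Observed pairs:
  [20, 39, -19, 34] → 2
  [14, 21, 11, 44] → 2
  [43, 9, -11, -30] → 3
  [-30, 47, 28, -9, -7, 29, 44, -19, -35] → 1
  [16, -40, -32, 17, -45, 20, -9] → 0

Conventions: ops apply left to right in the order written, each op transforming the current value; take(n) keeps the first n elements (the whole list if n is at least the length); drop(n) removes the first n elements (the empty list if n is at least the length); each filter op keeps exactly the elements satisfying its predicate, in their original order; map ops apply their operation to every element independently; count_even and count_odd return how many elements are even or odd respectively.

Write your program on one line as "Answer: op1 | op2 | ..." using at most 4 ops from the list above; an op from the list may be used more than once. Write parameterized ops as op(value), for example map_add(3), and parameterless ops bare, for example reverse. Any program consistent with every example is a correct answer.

map_mul(9) | take(3) | map_mul(-1) | count_odd

Check, running the answer program on each example:
  [20, 39, -19, 34] -> [180, 351, -171, 306] -> [180, 351, -171] -> [-180, -351, 171] -> 2
  [14, 21, 11, 44] -> [126, 189, 99, 396] -> [126, 189, 99] -> [-126, -189, -99] -> 2
  [43, 9, -11, -30] -> [387, 81, -99, -270] -> [387, 81, -99] -> [-387, -81, 99] -> 3
  [-30, 47, 28, -9, -7, 29, 44, -19, -35] -> [-270, 423, 252, -81, -63, 261, 396, -171, -315] -> [-270, 423, 252] -> [270, -423, -252] -> 1
  [16, -40, -32, 17, -45, 20, -9] -> [144, -360, -288, 153, -405, 180, -81] -> [144, -360, -288] -> [-144, 360, 288] -> 0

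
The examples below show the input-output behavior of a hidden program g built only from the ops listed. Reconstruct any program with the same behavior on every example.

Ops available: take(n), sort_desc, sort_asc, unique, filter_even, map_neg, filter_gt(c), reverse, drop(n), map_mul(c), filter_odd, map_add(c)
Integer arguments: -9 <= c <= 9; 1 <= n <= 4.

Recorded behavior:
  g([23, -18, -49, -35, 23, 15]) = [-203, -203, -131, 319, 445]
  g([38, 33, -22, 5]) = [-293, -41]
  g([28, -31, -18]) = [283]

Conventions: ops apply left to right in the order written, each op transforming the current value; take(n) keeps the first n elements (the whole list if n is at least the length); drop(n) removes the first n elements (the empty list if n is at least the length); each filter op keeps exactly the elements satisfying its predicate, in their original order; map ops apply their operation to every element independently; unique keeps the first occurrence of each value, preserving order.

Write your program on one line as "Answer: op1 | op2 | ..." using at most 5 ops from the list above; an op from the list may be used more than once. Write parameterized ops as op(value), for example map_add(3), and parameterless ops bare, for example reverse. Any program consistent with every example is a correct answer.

map_mul(9) | sort_desc | map_add(-4) | map_neg | filter_odd

Check, running the answer program on each example:
  [23, -18, -49, -35, 23, 15] -> [207, -162, -441, -315, 207, 135] -> [207, 207, 135, -162, -315, -441] -> [203, 203, 131, -166, -319, -445] -> [-203, -203, -131, 166, 319, 445] -> [-203, -203, -131, 319, 445]
  [38, 33, -22, 5] -> [342, 297, -198, 45] -> [342, 297, 45, -198] -> [338, 293, 41, -202] -> [-338, -293, -41, 202] -> [-293, -41]
  [28, -31, -18] -> [252, -279, -162] -> [252, -162, -279] -> [248, -166, -283] -> [-248, 166, 283] -> [283]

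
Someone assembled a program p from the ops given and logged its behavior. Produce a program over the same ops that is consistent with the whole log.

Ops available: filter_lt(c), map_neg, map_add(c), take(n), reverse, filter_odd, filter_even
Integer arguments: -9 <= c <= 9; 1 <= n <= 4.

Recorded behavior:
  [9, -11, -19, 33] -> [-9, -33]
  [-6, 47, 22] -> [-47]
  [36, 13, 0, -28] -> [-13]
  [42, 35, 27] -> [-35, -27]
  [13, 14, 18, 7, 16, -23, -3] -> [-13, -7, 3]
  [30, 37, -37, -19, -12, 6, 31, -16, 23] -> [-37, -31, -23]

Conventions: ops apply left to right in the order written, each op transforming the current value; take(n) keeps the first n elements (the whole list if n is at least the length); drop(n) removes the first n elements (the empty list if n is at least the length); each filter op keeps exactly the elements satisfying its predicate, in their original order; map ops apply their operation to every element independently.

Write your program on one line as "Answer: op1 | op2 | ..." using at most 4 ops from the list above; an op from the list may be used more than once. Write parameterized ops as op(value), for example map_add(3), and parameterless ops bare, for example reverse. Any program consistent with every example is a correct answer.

map_neg | filter_lt(6) | filter_odd

Check, running the answer program on each example:
  [9, -11, -19, 33] -> [-9, 11, 19, -33] -> [-9, -33] -> [-9, -33]
  [-6, 47, 22] -> [6, -47, -22] -> [-47, -22] -> [-47]
  [36, 13, 0, -28] -> [-36, -13, 0, 28] -> [-36, -13, 0] -> [-13]
  [42, 35, 27] -> [-42, -35, -27] -> [-42, -35, -27] -> [-35, -27]
  [13, 14, 18, 7, 16, -23, -3] -> [-13, -14, -18, -7, -16, 23, 3] -> [-13, -14, -18, -7, -16, 3] -> [-13, -7, 3]
  [30, 37, -37, -19, -12, 6, 31, -16, 23] -> [-30, -37, 37, 19, 12, -6, -31, 16, -23] -> [-30, -37, -6, -31, -23] -> [-37, -31, -23]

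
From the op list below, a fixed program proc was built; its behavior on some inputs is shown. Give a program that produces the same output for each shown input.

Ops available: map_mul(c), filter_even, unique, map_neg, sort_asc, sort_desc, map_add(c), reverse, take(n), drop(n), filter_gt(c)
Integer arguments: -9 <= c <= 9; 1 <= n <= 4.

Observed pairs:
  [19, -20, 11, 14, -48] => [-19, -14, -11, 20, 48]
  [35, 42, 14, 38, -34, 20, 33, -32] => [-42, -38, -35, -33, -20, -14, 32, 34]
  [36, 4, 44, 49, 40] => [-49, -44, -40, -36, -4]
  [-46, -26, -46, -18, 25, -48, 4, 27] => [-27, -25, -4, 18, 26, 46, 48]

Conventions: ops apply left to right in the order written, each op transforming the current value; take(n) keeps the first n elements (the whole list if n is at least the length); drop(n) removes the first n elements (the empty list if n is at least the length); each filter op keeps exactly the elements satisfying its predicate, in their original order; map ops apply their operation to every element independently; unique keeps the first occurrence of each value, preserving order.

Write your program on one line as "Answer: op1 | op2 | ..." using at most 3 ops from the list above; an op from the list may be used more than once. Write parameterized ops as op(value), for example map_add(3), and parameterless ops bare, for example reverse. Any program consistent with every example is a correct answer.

map_neg | unique | sort_asc

Check, running the answer program on each example:
  [19, -20, 11, 14, -48] -> [-19, 20, -11, -14, 48] -> [-19, 20, -11, -14, 48] -> [-19, -14, -11, 20, 48]
  [35, 42, 14, 38, -34, 20, 33, -32] -> [-35, -42, -14, -38, 34, -20, -33, 32] -> [-35, -42, -14, -38, 34, -20, -33, 32] -> [-42, -38, -35, -33, -20, -14, 32, 34]
  [36, 4, 44, 49, 40] -> [-36, -4, -44, -49, -40] -> [-36, -4, -44, -49, -40] -> [-49, -44, -40, -36, -4]
  [-46, -26, -46, -18, 25, -48, 4, 27] -> [46, 26, 46, 18, -25, 48, -4, -27] -> [46, 26, 18, -25, 48, -4, -27] -> [-27, -25, -4, 18, 26, 46, 48]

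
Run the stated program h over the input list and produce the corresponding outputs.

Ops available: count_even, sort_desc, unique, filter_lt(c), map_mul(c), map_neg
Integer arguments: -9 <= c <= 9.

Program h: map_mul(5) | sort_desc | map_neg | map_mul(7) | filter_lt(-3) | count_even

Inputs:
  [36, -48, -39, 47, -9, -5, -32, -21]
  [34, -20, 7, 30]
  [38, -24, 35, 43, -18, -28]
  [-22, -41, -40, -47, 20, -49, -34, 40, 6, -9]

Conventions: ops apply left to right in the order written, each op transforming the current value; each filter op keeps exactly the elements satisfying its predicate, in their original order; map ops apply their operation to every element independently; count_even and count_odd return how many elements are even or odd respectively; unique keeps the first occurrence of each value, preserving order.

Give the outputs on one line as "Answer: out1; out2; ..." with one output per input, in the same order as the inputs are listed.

1; 2; 1; 3

Execution, op by op:
  [36, -48, -39, 47, -9, -5, -32, -21] -> [180, -240, -195, 235, -45, -25, -160, -105] -> [235, 180, -25, -45, -105, -160, -195, -240] -> [-235, -180, 25, 45, 105, 160, 195, 240] -> [-1645, -1260, 175, 315, 735, 1120, 1365, 1680] -> [-1645, -1260] -> 1
  [34, -20, 7, 30] -> [170, -100, 35, 150] -> [170, 150, 35, -100] -> [-170, -150, -35, 100] -> [-1190, -1050, -245, 700] -> [-1190, -1050, -245] -> 2
  [38, -24, 35, 43, -18, -28] -> [190, -120, 175, 215, -90, -140] -> [215, 190, 175, -90, -120, -140] -> [-215, -190, -175, 90, 120, 140] -> [-1505, -1330, -1225, 630, 840, 980] -> [-1505, -1330, -1225] -> 1
  [-22, -41, -40, -47, 20, -49, -34, 40, 6, -9] -> [-110, -205, -200, -235, 100, -245, -170, 200, 30, -45] -> [200, 100, 30, -45, -110, -170, -200, -205, -235, -245] -> [-200, -100, -30, 45, 110, 170, 200, 205, 235, 245] -> [-1400, -700, -210, 315, 770, 1190, 1400, 1435, 1645, 1715] -> [-1400, -700, -210] -> 3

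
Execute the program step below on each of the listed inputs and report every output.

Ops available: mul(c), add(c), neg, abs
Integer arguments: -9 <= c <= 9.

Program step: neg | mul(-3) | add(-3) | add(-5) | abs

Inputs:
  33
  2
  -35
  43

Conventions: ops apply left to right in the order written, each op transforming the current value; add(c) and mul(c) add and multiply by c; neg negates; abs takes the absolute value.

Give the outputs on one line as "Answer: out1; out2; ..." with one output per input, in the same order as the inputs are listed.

91; 2; 113; 121

Execution, op by op:
  33 -> -33 -> 99 -> 96 -> 91 -> 91
  2 -> -2 -> 6 -> 3 -> -2 -> 2
  -35 -> 35 -> -105 -> -108 -> -113 -> 113
  43 -> -43 -> 129 -> 126 -> 121 -> 121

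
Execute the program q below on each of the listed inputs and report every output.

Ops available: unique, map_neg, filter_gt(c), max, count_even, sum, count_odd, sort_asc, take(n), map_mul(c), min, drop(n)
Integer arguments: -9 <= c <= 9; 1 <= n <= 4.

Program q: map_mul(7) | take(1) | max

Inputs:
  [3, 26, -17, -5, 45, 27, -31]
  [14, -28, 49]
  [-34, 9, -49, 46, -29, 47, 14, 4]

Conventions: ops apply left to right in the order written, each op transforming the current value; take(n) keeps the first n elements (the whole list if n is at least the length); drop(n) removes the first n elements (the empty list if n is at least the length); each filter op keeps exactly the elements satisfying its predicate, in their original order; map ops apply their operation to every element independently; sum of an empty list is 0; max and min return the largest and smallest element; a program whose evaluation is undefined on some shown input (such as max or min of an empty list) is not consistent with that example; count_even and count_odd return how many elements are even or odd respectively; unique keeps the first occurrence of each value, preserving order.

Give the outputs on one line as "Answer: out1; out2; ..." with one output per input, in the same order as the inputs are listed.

Execution, op by op:
  [3, 26, -17, -5, 45, 27, -31] -> [21, 182, -119, -35, 315, 189, -217] -> [21] -> 21
  [14, -28, 49] -> [98, -196, 343] -> [98] -> 98
  [-34, 9, -49, 46, -29, 47, 14, 4] -> [-238, 63, -343, 322, -203, 329, 98, 28] -> [-238] -> -238

21; 98; -238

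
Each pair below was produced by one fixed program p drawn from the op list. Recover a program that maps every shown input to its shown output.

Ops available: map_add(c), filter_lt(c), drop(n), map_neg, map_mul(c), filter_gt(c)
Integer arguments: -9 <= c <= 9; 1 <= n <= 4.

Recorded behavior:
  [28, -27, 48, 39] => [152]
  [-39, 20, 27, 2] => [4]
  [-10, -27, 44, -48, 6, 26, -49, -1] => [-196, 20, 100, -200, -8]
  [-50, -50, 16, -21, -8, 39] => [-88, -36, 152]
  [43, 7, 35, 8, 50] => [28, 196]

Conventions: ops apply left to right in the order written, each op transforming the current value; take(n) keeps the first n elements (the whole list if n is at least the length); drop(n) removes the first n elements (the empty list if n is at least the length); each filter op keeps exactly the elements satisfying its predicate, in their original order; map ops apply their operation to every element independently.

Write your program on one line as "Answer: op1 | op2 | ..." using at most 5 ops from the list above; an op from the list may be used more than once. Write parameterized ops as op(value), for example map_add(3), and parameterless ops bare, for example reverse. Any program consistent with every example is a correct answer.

map_add(-1) | drop(1) | drop(2) | map_mul(-4) | map_neg

Check, running the answer program on each example:
  [28, -27, 48, 39] -> [27, -28, 47, 38] -> [-28, 47, 38] -> [38] -> [-152] -> [152]
  [-39, 20, 27, 2] -> [-40, 19, 26, 1] -> [19, 26, 1] -> [1] -> [-4] -> [4]
  [-10, -27, 44, -48, 6, 26, -49, -1] -> [-11, -28, 43, -49, 5, 25, -50, -2] -> [-28, 43, -49, 5, 25, -50, -2] -> [-49, 5, 25, -50, -2] -> [196, -20, -100, 200, 8] -> [-196, 20, 100, -200, -8]
  [-50, -50, 16, -21, -8, 39] -> [-51, -51, 15, -22, -9, 38] -> [-51, 15, -22, -9, 38] -> [-22, -9, 38] -> [88, 36, -152] -> [-88, -36, 152]
  [43, 7, 35, 8, 50] -> [42, 6, 34, 7, 49] -> [6, 34, 7, 49] -> [7, 49] -> [-28, -196] -> [28, 196]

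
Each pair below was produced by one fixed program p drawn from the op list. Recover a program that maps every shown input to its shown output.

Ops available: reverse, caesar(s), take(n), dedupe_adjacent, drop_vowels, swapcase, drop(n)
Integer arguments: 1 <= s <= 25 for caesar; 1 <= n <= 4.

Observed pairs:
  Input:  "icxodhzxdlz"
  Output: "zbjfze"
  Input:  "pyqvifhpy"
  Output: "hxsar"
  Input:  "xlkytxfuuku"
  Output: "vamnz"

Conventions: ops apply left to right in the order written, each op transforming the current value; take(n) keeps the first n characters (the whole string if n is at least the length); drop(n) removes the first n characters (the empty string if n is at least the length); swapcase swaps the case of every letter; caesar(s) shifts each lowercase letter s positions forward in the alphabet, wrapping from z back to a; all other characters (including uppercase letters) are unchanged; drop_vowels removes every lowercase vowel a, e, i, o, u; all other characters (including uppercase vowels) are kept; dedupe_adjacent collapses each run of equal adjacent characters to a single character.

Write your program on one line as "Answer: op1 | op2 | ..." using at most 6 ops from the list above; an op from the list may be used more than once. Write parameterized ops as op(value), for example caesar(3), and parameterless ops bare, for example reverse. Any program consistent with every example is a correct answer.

drop_vowels | reverse | caesar(2) | drop(2) | drop(1)

Check, running the answer program on each example:
  "icxodhzxdlz" -> "cxdhzxdlz" -> "zldxzhdxc" -> "bnfzbjfze" -> "fzbjfze" -> "zbjfze"
  "pyqvifhpy" -> "pyqvfhpy" -> "yphfvqyp" -> "arjhxsar" -> "jhxsar" -> "hxsar"
  "xlkytxfuuku" -> "xlkytxfk" -> "kfxtyklx" -> "mhzvamnz" -> "zvamnz" -> "vamnz"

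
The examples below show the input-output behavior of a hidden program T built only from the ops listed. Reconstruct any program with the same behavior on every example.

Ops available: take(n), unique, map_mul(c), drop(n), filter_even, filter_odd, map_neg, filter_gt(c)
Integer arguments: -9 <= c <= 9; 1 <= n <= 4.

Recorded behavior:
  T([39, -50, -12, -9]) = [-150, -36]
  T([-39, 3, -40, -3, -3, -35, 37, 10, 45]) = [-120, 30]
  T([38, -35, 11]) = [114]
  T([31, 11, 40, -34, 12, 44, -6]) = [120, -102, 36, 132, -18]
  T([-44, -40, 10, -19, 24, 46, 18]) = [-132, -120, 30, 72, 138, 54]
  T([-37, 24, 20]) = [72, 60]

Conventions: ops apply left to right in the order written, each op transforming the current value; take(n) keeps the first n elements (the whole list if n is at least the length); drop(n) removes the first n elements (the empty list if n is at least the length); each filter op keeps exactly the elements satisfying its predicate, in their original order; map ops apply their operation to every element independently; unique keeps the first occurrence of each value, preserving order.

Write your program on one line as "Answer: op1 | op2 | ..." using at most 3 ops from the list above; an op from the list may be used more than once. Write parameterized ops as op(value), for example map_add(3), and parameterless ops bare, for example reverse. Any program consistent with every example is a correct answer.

map_neg | map_mul(-3) | filter_even

Check, running the answer program on each example:
  [39, -50, -12, -9] -> [-39, 50, 12, 9] -> [117, -150, -36, -27] -> [-150, -36]
  [-39, 3, -40, -3, -3, -35, 37, 10, 45] -> [39, -3, 40, 3, 3, 35, -37, -10, -45] -> [-117, 9, -120, -9, -9, -105, 111, 30, 135] -> [-120, 30]
  [38, -35, 11] -> [-38, 35, -11] -> [114, -105, 33] -> [114]
  [31, 11, 40, -34, 12, 44, -6] -> [-31, -11, -40, 34, -12, -44, 6] -> [93, 33, 120, -102, 36, 132, -18] -> [120, -102, 36, 132, -18]
  [-44, -40, 10, -19, 24, 46, 18] -> [44, 40, -10, 19, -24, -46, -18] -> [-132, -120, 30, -57, 72, 138, 54] -> [-132, -120, 30, 72, 138, 54]
  [-37, 24, 20] -> [37, -24, -20] -> [-111, 72, 60] -> [72, 60]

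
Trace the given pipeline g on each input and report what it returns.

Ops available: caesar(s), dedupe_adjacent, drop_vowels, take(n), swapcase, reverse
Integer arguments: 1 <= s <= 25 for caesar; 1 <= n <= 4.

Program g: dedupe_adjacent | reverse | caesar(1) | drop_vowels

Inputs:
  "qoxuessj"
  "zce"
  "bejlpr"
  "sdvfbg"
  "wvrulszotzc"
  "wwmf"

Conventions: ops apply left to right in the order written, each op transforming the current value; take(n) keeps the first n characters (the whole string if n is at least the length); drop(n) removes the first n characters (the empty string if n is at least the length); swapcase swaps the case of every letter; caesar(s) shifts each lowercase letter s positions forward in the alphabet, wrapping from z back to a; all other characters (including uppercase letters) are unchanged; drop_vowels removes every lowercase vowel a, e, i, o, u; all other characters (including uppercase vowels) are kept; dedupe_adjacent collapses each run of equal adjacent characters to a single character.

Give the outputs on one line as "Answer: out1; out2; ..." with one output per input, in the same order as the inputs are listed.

"ktfvypr"; "fd"; "sqmkfc"; "hcgwt"; "dptmvswx"; "gnx"

Execution, op by op:
  "qoxuessj" -> "qoxuesj" -> "jseuxoq" -> "ktfvypr" -> "ktfvypr"
  "zce" -> "zce" -> "ecz" -> "fda" -> "fd"
  "bejlpr" -> "bejlpr" -> "rpljeb" -> "sqmkfc" -> "sqmkfc"
  "sdvfbg" -> "sdvfbg" -> "gbfvds" -> "hcgwet" -> "hcgwt"
  "wvrulszotzc" -> "wvrulszotzc" -> "cztozslurvw" -> "daupatmvswx" -> "dptmvswx"
  "wwmf" -> "wmf" -> "fmw" -> "gnx" -> "gnx"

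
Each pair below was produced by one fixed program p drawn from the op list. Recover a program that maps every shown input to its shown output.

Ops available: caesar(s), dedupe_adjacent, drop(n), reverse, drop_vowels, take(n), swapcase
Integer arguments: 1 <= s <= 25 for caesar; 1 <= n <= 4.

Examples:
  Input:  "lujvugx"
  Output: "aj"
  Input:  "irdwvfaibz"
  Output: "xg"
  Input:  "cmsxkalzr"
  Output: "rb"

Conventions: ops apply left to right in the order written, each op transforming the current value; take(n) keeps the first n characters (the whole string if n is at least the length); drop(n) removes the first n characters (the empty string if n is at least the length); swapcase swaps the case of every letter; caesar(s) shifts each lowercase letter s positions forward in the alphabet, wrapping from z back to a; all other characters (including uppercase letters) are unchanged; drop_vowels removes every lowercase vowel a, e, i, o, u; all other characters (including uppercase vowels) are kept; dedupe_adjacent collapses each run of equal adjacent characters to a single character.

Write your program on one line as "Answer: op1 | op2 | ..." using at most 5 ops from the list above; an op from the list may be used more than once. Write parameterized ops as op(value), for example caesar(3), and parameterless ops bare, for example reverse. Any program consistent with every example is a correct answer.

take(3) | caesar(7) | caesar(21) | caesar(13) | take(2)

Check, running the answer program on each example:
  "lujvugx" -> "luj" -> "sbq" -> "nwl" -> "ajy" -> "aj"
  "irdwvfaibz" -> "ird" -> "pyk" -> "ktf" -> "xgs" -> "xg"
  "cmsxkalzr" -> "cms" -> "jtz" -> "eou" -> "rbh" -> "rb"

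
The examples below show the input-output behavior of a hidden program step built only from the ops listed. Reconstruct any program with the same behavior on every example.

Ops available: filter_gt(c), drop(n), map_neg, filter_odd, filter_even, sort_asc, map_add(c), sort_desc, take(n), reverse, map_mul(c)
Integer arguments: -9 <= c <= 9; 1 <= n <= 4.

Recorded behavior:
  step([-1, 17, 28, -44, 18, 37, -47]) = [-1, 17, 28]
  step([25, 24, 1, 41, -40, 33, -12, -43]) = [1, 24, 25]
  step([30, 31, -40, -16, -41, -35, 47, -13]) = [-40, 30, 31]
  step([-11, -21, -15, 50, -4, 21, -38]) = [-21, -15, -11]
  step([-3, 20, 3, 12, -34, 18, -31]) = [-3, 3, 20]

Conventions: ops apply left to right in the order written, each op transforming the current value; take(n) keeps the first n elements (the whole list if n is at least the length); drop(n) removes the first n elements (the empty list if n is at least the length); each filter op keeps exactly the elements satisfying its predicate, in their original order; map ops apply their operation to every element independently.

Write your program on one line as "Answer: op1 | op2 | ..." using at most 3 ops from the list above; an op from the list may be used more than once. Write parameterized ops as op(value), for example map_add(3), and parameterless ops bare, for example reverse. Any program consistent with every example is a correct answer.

take(3) | sort_asc

Check, running the answer program on each example:
  [-1, 17, 28, -44, 18, 37, -47] -> [-1, 17, 28] -> [-1, 17, 28]
  [25, 24, 1, 41, -40, 33, -12, -43] -> [25, 24, 1] -> [1, 24, 25]
  [30, 31, -40, -16, -41, -35, 47, -13] -> [30, 31, -40] -> [-40, 30, 31]
  [-11, -21, -15, 50, -4, 21, -38] -> [-11, -21, -15] -> [-21, -15, -11]
  [-3, 20, 3, 12, -34, 18, -31] -> [-3, 20, 3] -> [-3, 3, 20]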